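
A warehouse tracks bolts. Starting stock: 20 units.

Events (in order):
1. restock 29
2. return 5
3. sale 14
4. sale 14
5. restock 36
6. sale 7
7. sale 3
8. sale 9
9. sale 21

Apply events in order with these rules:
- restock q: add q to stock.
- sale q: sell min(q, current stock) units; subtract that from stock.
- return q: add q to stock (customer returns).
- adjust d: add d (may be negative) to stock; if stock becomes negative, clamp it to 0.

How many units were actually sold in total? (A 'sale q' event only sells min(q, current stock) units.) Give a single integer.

Processing events:
Start: stock = 20
  Event 1 (restock 29): 20 + 29 = 49
  Event 2 (return 5): 49 + 5 = 54
  Event 3 (sale 14): sell min(14,54)=14. stock: 54 - 14 = 40. total_sold = 14
  Event 4 (sale 14): sell min(14,40)=14. stock: 40 - 14 = 26. total_sold = 28
  Event 5 (restock 36): 26 + 36 = 62
  Event 6 (sale 7): sell min(7,62)=7. stock: 62 - 7 = 55. total_sold = 35
  Event 7 (sale 3): sell min(3,55)=3. stock: 55 - 3 = 52. total_sold = 38
  Event 8 (sale 9): sell min(9,52)=9. stock: 52 - 9 = 43. total_sold = 47
  Event 9 (sale 21): sell min(21,43)=21. stock: 43 - 21 = 22. total_sold = 68
Final: stock = 22, total_sold = 68

Answer: 68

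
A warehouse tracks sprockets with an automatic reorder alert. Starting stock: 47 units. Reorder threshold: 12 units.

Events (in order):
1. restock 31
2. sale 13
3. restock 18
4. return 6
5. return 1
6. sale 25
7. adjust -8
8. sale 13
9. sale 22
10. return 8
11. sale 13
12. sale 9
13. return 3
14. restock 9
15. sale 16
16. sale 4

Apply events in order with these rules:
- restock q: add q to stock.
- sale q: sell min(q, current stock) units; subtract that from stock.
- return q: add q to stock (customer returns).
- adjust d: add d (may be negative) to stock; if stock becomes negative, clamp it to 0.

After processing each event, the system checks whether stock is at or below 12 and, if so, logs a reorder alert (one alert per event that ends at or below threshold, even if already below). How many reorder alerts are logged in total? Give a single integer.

Answer: 4

Derivation:
Processing events:
Start: stock = 47
  Event 1 (restock 31): 47 + 31 = 78
  Event 2 (sale 13): sell min(13,78)=13. stock: 78 - 13 = 65. total_sold = 13
  Event 3 (restock 18): 65 + 18 = 83
  Event 4 (return 6): 83 + 6 = 89
  Event 5 (return 1): 89 + 1 = 90
  Event 6 (sale 25): sell min(25,90)=25. stock: 90 - 25 = 65. total_sold = 38
  Event 7 (adjust -8): 65 + -8 = 57
  Event 8 (sale 13): sell min(13,57)=13. stock: 57 - 13 = 44. total_sold = 51
  Event 9 (sale 22): sell min(22,44)=22. stock: 44 - 22 = 22. total_sold = 73
  Event 10 (return 8): 22 + 8 = 30
  Event 11 (sale 13): sell min(13,30)=13. stock: 30 - 13 = 17. total_sold = 86
  Event 12 (sale 9): sell min(9,17)=9. stock: 17 - 9 = 8. total_sold = 95
  Event 13 (return 3): 8 + 3 = 11
  Event 14 (restock 9): 11 + 9 = 20
  Event 15 (sale 16): sell min(16,20)=16. stock: 20 - 16 = 4. total_sold = 111
  Event 16 (sale 4): sell min(4,4)=4. stock: 4 - 4 = 0. total_sold = 115
Final: stock = 0, total_sold = 115

Checking against threshold 12:
  After event 1: stock=78 > 12
  After event 2: stock=65 > 12
  After event 3: stock=83 > 12
  After event 4: stock=89 > 12
  After event 5: stock=90 > 12
  After event 6: stock=65 > 12
  After event 7: stock=57 > 12
  After event 8: stock=44 > 12
  After event 9: stock=22 > 12
  After event 10: stock=30 > 12
  After event 11: stock=17 > 12
  After event 12: stock=8 <= 12 -> ALERT
  After event 13: stock=11 <= 12 -> ALERT
  After event 14: stock=20 > 12
  After event 15: stock=4 <= 12 -> ALERT
  After event 16: stock=0 <= 12 -> ALERT
Alert events: [12, 13, 15, 16]. Count = 4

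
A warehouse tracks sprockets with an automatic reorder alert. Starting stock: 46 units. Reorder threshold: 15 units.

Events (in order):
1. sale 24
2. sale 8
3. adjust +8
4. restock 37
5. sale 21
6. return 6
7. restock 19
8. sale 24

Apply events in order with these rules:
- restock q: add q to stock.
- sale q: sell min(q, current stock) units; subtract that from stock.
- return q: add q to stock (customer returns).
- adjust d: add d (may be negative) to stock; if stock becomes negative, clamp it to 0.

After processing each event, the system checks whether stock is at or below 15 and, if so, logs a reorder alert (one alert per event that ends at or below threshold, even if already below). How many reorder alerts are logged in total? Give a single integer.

Processing events:
Start: stock = 46
  Event 1 (sale 24): sell min(24,46)=24. stock: 46 - 24 = 22. total_sold = 24
  Event 2 (sale 8): sell min(8,22)=8. stock: 22 - 8 = 14. total_sold = 32
  Event 3 (adjust +8): 14 + 8 = 22
  Event 4 (restock 37): 22 + 37 = 59
  Event 5 (sale 21): sell min(21,59)=21. stock: 59 - 21 = 38. total_sold = 53
  Event 6 (return 6): 38 + 6 = 44
  Event 7 (restock 19): 44 + 19 = 63
  Event 8 (sale 24): sell min(24,63)=24. stock: 63 - 24 = 39. total_sold = 77
Final: stock = 39, total_sold = 77

Checking against threshold 15:
  After event 1: stock=22 > 15
  After event 2: stock=14 <= 15 -> ALERT
  After event 3: stock=22 > 15
  After event 4: stock=59 > 15
  After event 5: stock=38 > 15
  After event 6: stock=44 > 15
  After event 7: stock=63 > 15
  After event 8: stock=39 > 15
Alert events: [2]. Count = 1

Answer: 1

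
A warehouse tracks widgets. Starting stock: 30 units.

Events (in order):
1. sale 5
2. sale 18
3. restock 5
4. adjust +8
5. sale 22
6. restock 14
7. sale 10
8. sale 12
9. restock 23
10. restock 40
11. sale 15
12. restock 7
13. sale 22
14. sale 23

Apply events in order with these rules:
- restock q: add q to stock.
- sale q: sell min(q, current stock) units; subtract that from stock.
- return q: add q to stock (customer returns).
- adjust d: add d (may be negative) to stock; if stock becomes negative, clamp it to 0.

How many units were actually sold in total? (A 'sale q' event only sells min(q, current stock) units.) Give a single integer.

Answer: 117

Derivation:
Processing events:
Start: stock = 30
  Event 1 (sale 5): sell min(5,30)=5. stock: 30 - 5 = 25. total_sold = 5
  Event 2 (sale 18): sell min(18,25)=18. stock: 25 - 18 = 7. total_sold = 23
  Event 3 (restock 5): 7 + 5 = 12
  Event 4 (adjust +8): 12 + 8 = 20
  Event 5 (sale 22): sell min(22,20)=20. stock: 20 - 20 = 0. total_sold = 43
  Event 6 (restock 14): 0 + 14 = 14
  Event 7 (sale 10): sell min(10,14)=10. stock: 14 - 10 = 4. total_sold = 53
  Event 8 (sale 12): sell min(12,4)=4. stock: 4 - 4 = 0. total_sold = 57
  Event 9 (restock 23): 0 + 23 = 23
  Event 10 (restock 40): 23 + 40 = 63
  Event 11 (sale 15): sell min(15,63)=15. stock: 63 - 15 = 48. total_sold = 72
  Event 12 (restock 7): 48 + 7 = 55
  Event 13 (sale 22): sell min(22,55)=22. stock: 55 - 22 = 33. total_sold = 94
  Event 14 (sale 23): sell min(23,33)=23. stock: 33 - 23 = 10. total_sold = 117
Final: stock = 10, total_sold = 117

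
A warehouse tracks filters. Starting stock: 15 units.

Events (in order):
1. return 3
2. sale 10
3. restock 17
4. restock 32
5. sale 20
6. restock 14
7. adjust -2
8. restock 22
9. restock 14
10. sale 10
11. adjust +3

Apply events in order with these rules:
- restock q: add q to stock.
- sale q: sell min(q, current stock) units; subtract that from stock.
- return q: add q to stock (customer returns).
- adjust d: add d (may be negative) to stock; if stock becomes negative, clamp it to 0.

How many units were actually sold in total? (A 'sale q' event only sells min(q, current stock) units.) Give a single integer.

Answer: 40

Derivation:
Processing events:
Start: stock = 15
  Event 1 (return 3): 15 + 3 = 18
  Event 2 (sale 10): sell min(10,18)=10. stock: 18 - 10 = 8. total_sold = 10
  Event 3 (restock 17): 8 + 17 = 25
  Event 4 (restock 32): 25 + 32 = 57
  Event 5 (sale 20): sell min(20,57)=20. stock: 57 - 20 = 37. total_sold = 30
  Event 6 (restock 14): 37 + 14 = 51
  Event 7 (adjust -2): 51 + -2 = 49
  Event 8 (restock 22): 49 + 22 = 71
  Event 9 (restock 14): 71 + 14 = 85
  Event 10 (sale 10): sell min(10,85)=10. stock: 85 - 10 = 75. total_sold = 40
  Event 11 (adjust +3): 75 + 3 = 78
Final: stock = 78, total_sold = 40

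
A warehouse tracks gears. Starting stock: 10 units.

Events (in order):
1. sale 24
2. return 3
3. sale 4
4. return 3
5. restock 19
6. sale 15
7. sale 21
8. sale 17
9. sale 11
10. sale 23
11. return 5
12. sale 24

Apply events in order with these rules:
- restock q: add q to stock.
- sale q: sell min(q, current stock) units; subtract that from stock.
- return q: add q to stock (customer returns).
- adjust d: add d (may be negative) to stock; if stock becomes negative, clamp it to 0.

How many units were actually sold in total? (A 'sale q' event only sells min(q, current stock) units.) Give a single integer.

Answer: 40

Derivation:
Processing events:
Start: stock = 10
  Event 1 (sale 24): sell min(24,10)=10. stock: 10 - 10 = 0. total_sold = 10
  Event 2 (return 3): 0 + 3 = 3
  Event 3 (sale 4): sell min(4,3)=3. stock: 3 - 3 = 0. total_sold = 13
  Event 4 (return 3): 0 + 3 = 3
  Event 5 (restock 19): 3 + 19 = 22
  Event 6 (sale 15): sell min(15,22)=15. stock: 22 - 15 = 7. total_sold = 28
  Event 7 (sale 21): sell min(21,7)=7. stock: 7 - 7 = 0. total_sold = 35
  Event 8 (sale 17): sell min(17,0)=0. stock: 0 - 0 = 0. total_sold = 35
  Event 9 (sale 11): sell min(11,0)=0. stock: 0 - 0 = 0. total_sold = 35
  Event 10 (sale 23): sell min(23,0)=0. stock: 0 - 0 = 0. total_sold = 35
  Event 11 (return 5): 0 + 5 = 5
  Event 12 (sale 24): sell min(24,5)=5. stock: 5 - 5 = 0. total_sold = 40
Final: stock = 0, total_sold = 40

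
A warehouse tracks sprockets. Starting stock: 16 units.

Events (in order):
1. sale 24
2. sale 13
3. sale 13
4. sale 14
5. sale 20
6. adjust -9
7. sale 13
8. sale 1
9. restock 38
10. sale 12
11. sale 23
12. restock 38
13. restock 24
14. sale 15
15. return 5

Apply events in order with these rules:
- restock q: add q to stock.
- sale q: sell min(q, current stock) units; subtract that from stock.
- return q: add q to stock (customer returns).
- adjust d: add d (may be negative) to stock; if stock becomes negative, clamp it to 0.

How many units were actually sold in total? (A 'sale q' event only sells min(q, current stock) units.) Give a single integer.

Processing events:
Start: stock = 16
  Event 1 (sale 24): sell min(24,16)=16. stock: 16 - 16 = 0. total_sold = 16
  Event 2 (sale 13): sell min(13,0)=0. stock: 0 - 0 = 0. total_sold = 16
  Event 3 (sale 13): sell min(13,0)=0. stock: 0 - 0 = 0. total_sold = 16
  Event 4 (sale 14): sell min(14,0)=0. stock: 0 - 0 = 0. total_sold = 16
  Event 5 (sale 20): sell min(20,0)=0. stock: 0 - 0 = 0. total_sold = 16
  Event 6 (adjust -9): 0 + -9 = 0 (clamped to 0)
  Event 7 (sale 13): sell min(13,0)=0. stock: 0 - 0 = 0. total_sold = 16
  Event 8 (sale 1): sell min(1,0)=0. stock: 0 - 0 = 0. total_sold = 16
  Event 9 (restock 38): 0 + 38 = 38
  Event 10 (sale 12): sell min(12,38)=12. stock: 38 - 12 = 26. total_sold = 28
  Event 11 (sale 23): sell min(23,26)=23. stock: 26 - 23 = 3. total_sold = 51
  Event 12 (restock 38): 3 + 38 = 41
  Event 13 (restock 24): 41 + 24 = 65
  Event 14 (sale 15): sell min(15,65)=15. stock: 65 - 15 = 50. total_sold = 66
  Event 15 (return 5): 50 + 5 = 55
Final: stock = 55, total_sold = 66

Answer: 66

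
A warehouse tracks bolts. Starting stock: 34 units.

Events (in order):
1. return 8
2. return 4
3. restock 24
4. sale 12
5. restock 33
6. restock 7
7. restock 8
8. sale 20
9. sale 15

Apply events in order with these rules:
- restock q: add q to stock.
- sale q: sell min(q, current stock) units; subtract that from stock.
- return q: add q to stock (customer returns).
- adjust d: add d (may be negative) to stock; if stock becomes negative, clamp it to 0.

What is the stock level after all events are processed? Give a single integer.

Answer: 71

Derivation:
Processing events:
Start: stock = 34
  Event 1 (return 8): 34 + 8 = 42
  Event 2 (return 4): 42 + 4 = 46
  Event 3 (restock 24): 46 + 24 = 70
  Event 4 (sale 12): sell min(12,70)=12. stock: 70 - 12 = 58. total_sold = 12
  Event 5 (restock 33): 58 + 33 = 91
  Event 6 (restock 7): 91 + 7 = 98
  Event 7 (restock 8): 98 + 8 = 106
  Event 8 (sale 20): sell min(20,106)=20. stock: 106 - 20 = 86. total_sold = 32
  Event 9 (sale 15): sell min(15,86)=15. stock: 86 - 15 = 71. total_sold = 47
Final: stock = 71, total_sold = 47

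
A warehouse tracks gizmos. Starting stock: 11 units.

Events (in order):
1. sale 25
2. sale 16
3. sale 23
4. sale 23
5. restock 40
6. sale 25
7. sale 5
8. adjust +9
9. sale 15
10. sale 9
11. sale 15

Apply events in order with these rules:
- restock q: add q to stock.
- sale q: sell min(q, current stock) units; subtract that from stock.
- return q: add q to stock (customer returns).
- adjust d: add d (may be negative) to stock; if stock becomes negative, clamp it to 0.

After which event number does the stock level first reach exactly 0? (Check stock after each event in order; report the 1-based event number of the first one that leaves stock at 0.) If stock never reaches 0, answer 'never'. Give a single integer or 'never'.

Processing events:
Start: stock = 11
  Event 1 (sale 25): sell min(25,11)=11. stock: 11 - 11 = 0. total_sold = 11
  Event 2 (sale 16): sell min(16,0)=0. stock: 0 - 0 = 0. total_sold = 11
  Event 3 (sale 23): sell min(23,0)=0. stock: 0 - 0 = 0. total_sold = 11
  Event 4 (sale 23): sell min(23,0)=0. stock: 0 - 0 = 0. total_sold = 11
  Event 5 (restock 40): 0 + 40 = 40
  Event 6 (sale 25): sell min(25,40)=25. stock: 40 - 25 = 15. total_sold = 36
  Event 7 (sale 5): sell min(5,15)=5. stock: 15 - 5 = 10. total_sold = 41
  Event 8 (adjust +9): 10 + 9 = 19
  Event 9 (sale 15): sell min(15,19)=15. stock: 19 - 15 = 4. total_sold = 56
  Event 10 (sale 9): sell min(9,4)=4. stock: 4 - 4 = 0. total_sold = 60
  Event 11 (sale 15): sell min(15,0)=0. stock: 0 - 0 = 0. total_sold = 60
Final: stock = 0, total_sold = 60

First zero at event 1.

Answer: 1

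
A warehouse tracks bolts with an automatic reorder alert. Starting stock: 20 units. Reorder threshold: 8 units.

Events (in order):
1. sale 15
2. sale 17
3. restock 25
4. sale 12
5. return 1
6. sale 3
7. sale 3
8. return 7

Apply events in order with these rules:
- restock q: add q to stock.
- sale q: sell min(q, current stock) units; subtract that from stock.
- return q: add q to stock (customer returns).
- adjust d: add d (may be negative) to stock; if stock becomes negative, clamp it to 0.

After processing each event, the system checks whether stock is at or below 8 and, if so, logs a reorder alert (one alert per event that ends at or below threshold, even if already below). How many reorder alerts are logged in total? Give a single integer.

Answer: 3

Derivation:
Processing events:
Start: stock = 20
  Event 1 (sale 15): sell min(15,20)=15. stock: 20 - 15 = 5. total_sold = 15
  Event 2 (sale 17): sell min(17,5)=5. stock: 5 - 5 = 0. total_sold = 20
  Event 3 (restock 25): 0 + 25 = 25
  Event 4 (sale 12): sell min(12,25)=12. stock: 25 - 12 = 13. total_sold = 32
  Event 5 (return 1): 13 + 1 = 14
  Event 6 (sale 3): sell min(3,14)=3. stock: 14 - 3 = 11. total_sold = 35
  Event 7 (sale 3): sell min(3,11)=3. stock: 11 - 3 = 8. total_sold = 38
  Event 8 (return 7): 8 + 7 = 15
Final: stock = 15, total_sold = 38

Checking against threshold 8:
  After event 1: stock=5 <= 8 -> ALERT
  After event 2: stock=0 <= 8 -> ALERT
  After event 3: stock=25 > 8
  After event 4: stock=13 > 8
  After event 5: stock=14 > 8
  After event 6: stock=11 > 8
  After event 7: stock=8 <= 8 -> ALERT
  After event 8: stock=15 > 8
Alert events: [1, 2, 7]. Count = 3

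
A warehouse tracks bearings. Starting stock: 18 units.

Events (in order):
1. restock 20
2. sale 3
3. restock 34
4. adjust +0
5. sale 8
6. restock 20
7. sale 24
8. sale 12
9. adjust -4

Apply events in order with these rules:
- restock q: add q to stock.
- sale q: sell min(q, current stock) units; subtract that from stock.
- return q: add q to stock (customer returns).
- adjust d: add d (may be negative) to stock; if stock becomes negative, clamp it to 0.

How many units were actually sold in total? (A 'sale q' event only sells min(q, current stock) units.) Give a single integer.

Answer: 47

Derivation:
Processing events:
Start: stock = 18
  Event 1 (restock 20): 18 + 20 = 38
  Event 2 (sale 3): sell min(3,38)=3. stock: 38 - 3 = 35. total_sold = 3
  Event 3 (restock 34): 35 + 34 = 69
  Event 4 (adjust +0): 69 + 0 = 69
  Event 5 (sale 8): sell min(8,69)=8. stock: 69 - 8 = 61. total_sold = 11
  Event 6 (restock 20): 61 + 20 = 81
  Event 7 (sale 24): sell min(24,81)=24. stock: 81 - 24 = 57. total_sold = 35
  Event 8 (sale 12): sell min(12,57)=12. stock: 57 - 12 = 45. total_sold = 47
  Event 9 (adjust -4): 45 + -4 = 41
Final: stock = 41, total_sold = 47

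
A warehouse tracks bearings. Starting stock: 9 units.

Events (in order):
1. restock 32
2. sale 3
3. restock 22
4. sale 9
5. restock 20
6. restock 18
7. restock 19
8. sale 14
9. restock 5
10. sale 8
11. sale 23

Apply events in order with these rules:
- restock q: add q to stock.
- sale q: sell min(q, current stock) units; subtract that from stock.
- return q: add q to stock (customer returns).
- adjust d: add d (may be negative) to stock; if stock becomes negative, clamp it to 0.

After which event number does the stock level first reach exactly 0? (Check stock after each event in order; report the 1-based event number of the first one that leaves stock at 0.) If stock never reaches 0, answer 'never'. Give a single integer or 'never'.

Answer: never

Derivation:
Processing events:
Start: stock = 9
  Event 1 (restock 32): 9 + 32 = 41
  Event 2 (sale 3): sell min(3,41)=3. stock: 41 - 3 = 38. total_sold = 3
  Event 3 (restock 22): 38 + 22 = 60
  Event 4 (sale 9): sell min(9,60)=9. stock: 60 - 9 = 51. total_sold = 12
  Event 5 (restock 20): 51 + 20 = 71
  Event 6 (restock 18): 71 + 18 = 89
  Event 7 (restock 19): 89 + 19 = 108
  Event 8 (sale 14): sell min(14,108)=14. stock: 108 - 14 = 94. total_sold = 26
  Event 9 (restock 5): 94 + 5 = 99
  Event 10 (sale 8): sell min(8,99)=8. stock: 99 - 8 = 91. total_sold = 34
  Event 11 (sale 23): sell min(23,91)=23. stock: 91 - 23 = 68. total_sold = 57
Final: stock = 68, total_sold = 57

Stock never reaches 0.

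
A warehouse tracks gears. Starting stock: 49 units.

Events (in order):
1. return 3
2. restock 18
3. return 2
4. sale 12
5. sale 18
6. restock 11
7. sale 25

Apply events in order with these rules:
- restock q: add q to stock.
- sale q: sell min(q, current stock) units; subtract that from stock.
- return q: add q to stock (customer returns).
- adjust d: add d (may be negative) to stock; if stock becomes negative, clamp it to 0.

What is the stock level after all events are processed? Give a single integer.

Processing events:
Start: stock = 49
  Event 1 (return 3): 49 + 3 = 52
  Event 2 (restock 18): 52 + 18 = 70
  Event 3 (return 2): 70 + 2 = 72
  Event 4 (sale 12): sell min(12,72)=12. stock: 72 - 12 = 60. total_sold = 12
  Event 5 (sale 18): sell min(18,60)=18. stock: 60 - 18 = 42. total_sold = 30
  Event 6 (restock 11): 42 + 11 = 53
  Event 7 (sale 25): sell min(25,53)=25. stock: 53 - 25 = 28. total_sold = 55
Final: stock = 28, total_sold = 55

Answer: 28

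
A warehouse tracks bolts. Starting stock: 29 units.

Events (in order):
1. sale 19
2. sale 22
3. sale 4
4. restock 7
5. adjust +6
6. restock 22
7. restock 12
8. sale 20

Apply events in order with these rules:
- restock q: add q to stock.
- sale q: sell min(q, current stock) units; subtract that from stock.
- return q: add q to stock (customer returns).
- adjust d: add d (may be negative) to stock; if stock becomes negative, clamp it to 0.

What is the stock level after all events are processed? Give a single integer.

Processing events:
Start: stock = 29
  Event 1 (sale 19): sell min(19,29)=19. stock: 29 - 19 = 10. total_sold = 19
  Event 2 (sale 22): sell min(22,10)=10. stock: 10 - 10 = 0. total_sold = 29
  Event 3 (sale 4): sell min(4,0)=0. stock: 0 - 0 = 0. total_sold = 29
  Event 4 (restock 7): 0 + 7 = 7
  Event 5 (adjust +6): 7 + 6 = 13
  Event 6 (restock 22): 13 + 22 = 35
  Event 7 (restock 12): 35 + 12 = 47
  Event 8 (sale 20): sell min(20,47)=20. stock: 47 - 20 = 27. total_sold = 49
Final: stock = 27, total_sold = 49

Answer: 27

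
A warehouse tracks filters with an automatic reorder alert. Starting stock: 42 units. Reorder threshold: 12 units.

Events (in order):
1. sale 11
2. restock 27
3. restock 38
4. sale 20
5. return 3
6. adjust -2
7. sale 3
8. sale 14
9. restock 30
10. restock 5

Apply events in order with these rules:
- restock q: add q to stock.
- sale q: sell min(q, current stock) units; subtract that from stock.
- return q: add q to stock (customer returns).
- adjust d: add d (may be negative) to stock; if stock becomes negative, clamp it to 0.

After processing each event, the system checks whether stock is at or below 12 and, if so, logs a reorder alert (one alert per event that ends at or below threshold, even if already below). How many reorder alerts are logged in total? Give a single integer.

Processing events:
Start: stock = 42
  Event 1 (sale 11): sell min(11,42)=11. stock: 42 - 11 = 31. total_sold = 11
  Event 2 (restock 27): 31 + 27 = 58
  Event 3 (restock 38): 58 + 38 = 96
  Event 4 (sale 20): sell min(20,96)=20. stock: 96 - 20 = 76. total_sold = 31
  Event 5 (return 3): 76 + 3 = 79
  Event 6 (adjust -2): 79 + -2 = 77
  Event 7 (sale 3): sell min(3,77)=3. stock: 77 - 3 = 74. total_sold = 34
  Event 8 (sale 14): sell min(14,74)=14. stock: 74 - 14 = 60. total_sold = 48
  Event 9 (restock 30): 60 + 30 = 90
  Event 10 (restock 5): 90 + 5 = 95
Final: stock = 95, total_sold = 48

Checking against threshold 12:
  After event 1: stock=31 > 12
  After event 2: stock=58 > 12
  After event 3: stock=96 > 12
  After event 4: stock=76 > 12
  After event 5: stock=79 > 12
  After event 6: stock=77 > 12
  After event 7: stock=74 > 12
  After event 8: stock=60 > 12
  After event 9: stock=90 > 12
  After event 10: stock=95 > 12
Alert events: []. Count = 0

Answer: 0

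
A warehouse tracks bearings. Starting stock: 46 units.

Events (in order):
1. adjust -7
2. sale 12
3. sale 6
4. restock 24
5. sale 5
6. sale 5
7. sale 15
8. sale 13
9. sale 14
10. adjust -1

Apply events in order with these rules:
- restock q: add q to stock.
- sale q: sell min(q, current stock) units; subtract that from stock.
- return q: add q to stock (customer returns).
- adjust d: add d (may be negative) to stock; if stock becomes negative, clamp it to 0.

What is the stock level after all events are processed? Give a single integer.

Processing events:
Start: stock = 46
  Event 1 (adjust -7): 46 + -7 = 39
  Event 2 (sale 12): sell min(12,39)=12. stock: 39 - 12 = 27. total_sold = 12
  Event 3 (sale 6): sell min(6,27)=6. stock: 27 - 6 = 21. total_sold = 18
  Event 4 (restock 24): 21 + 24 = 45
  Event 5 (sale 5): sell min(5,45)=5. stock: 45 - 5 = 40. total_sold = 23
  Event 6 (sale 5): sell min(5,40)=5. stock: 40 - 5 = 35. total_sold = 28
  Event 7 (sale 15): sell min(15,35)=15. stock: 35 - 15 = 20. total_sold = 43
  Event 8 (sale 13): sell min(13,20)=13. stock: 20 - 13 = 7. total_sold = 56
  Event 9 (sale 14): sell min(14,7)=7. stock: 7 - 7 = 0. total_sold = 63
  Event 10 (adjust -1): 0 + -1 = 0 (clamped to 0)
Final: stock = 0, total_sold = 63

Answer: 0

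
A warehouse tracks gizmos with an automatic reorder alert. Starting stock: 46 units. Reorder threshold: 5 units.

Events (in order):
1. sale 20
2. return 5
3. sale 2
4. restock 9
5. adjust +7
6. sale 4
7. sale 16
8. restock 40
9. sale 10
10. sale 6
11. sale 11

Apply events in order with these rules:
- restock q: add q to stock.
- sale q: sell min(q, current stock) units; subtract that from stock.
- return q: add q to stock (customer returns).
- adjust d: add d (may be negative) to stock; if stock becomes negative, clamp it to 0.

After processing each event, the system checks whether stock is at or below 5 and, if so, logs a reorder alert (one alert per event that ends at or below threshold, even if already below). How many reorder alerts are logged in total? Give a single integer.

Processing events:
Start: stock = 46
  Event 1 (sale 20): sell min(20,46)=20. stock: 46 - 20 = 26. total_sold = 20
  Event 2 (return 5): 26 + 5 = 31
  Event 3 (sale 2): sell min(2,31)=2. stock: 31 - 2 = 29. total_sold = 22
  Event 4 (restock 9): 29 + 9 = 38
  Event 5 (adjust +7): 38 + 7 = 45
  Event 6 (sale 4): sell min(4,45)=4. stock: 45 - 4 = 41. total_sold = 26
  Event 7 (sale 16): sell min(16,41)=16. stock: 41 - 16 = 25. total_sold = 42
  Event 8 (restock 40): 25 + 40 = 65
  Event 9 (sale 10): sell min(10,65)=10. stock: 65 - 10 = 55. total_sold = 52
  Event 10 (sale 6): sell min(6,55)=6. stock: 55 - 6 = 49. total_sold = 58
  Event 11 (sale 11): sell min(11,49)=11. stock: 49 - 11 = 38. total_sold = 69
Final: stock = 38, total_sold = 69

Checking against threshold 5:
  After event 1: stock=26 > 5
  After event 2: stock=31 > 5
  After event 3: stock=29 > 5
  After event 4: stock=38 > 5
  After event 5: stock=45 > 5
  After event 6: stock=41 > 5
  After event 7: stock=25 > 5
  After event 8: stock=65 > 5
  After event 9: stock=55 > 5
  After event 10: stock=49 > 5
  After event 11: stock=38 > 5
Alert events: []. Count = 0

Answer: 0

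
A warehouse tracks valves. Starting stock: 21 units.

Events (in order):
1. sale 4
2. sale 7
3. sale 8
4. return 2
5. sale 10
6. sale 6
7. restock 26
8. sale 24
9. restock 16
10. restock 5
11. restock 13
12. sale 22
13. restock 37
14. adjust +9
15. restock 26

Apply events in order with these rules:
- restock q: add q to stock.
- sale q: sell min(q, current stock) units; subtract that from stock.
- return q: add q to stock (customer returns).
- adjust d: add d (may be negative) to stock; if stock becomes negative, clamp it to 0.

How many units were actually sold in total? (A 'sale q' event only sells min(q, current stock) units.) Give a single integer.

Answer: 69

Derivation:
Processing events:
Start: stock = 21
  Event 1 (sale 4): sell min(4,21)=4. stock: 21 - 4 = 17. total_sold = 4
  Event 2 (sale 7): sell min(7,17)=7. stock: 17 - 7 = 10. total_sold = 11
  Event 3 (sale 8): sell min(8,10)=8. stock: 10 - 8 = 2. total_sold = 19
  Event 4 (return 2): 2 + 2 = 4
  Event 5 (sale 10): sell min(10,4)=4. stock: 4 - 4 = 0. total_sold = 23
  Event 6 (sale 6): sell min(6,0)=0. stock: 0 - 0 = 0. total_sold = 23
  Event 7 (restock 26): 0 + 26 = 26
  Event 8 (sale 24): sell min(24,26)=24. stock: 26 - 24 = 2. total_sold = 47
  Event 9 (restock 16): 2 + 16 = 18
  Event 10 (restock 5): 18 + 5 = 23
  Event 11 (restock 13): 23 + 13 = 36
  Event 12 (sale 22): sell min(22,36)=22. stock: 36 - 22 = 14. total_sold = 69
  Event 13 (restock 37): 14 + 37 = 51
  Event 14 (adjust +9): 51 + 9 = 60
  Event 15 (restock 26): 60 + 26 = 86
Final: stock = 86, total_sold = 69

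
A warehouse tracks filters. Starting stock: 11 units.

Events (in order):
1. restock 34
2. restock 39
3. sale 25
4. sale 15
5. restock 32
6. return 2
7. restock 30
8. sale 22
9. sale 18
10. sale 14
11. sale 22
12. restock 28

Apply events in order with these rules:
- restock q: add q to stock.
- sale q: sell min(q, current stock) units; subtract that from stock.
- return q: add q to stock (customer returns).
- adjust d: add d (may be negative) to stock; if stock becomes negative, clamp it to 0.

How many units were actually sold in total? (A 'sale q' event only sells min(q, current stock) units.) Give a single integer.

Processing events:
Start: stock = 11
  Event 1 (restock 34): 11 + 34 = 45
  Event 2 (restock 39): 45 + 39 = 84
  Event 3 (sale 25): sell min(25,84)=25. stock: 84 - 25 = 59. total_sold = 25
  Event 4 (sale 15): sell min(15,59)=15. stock: 59 - 15 = 44. total_sold = 40
  Event 5 (restock 32): 44 + 32 = 76
  Event 6 (return 2): 76 + 2 = 78
  Event 7 (restock 30): 78 + 30 = 108
  Event 8 (sale 22): sell min(22,108)=22. stock: 108 - 22 = 86. total_sold = 62
  Event 9 (sale 18): sell min(18,86)=18. stock: 86 - 18 = 68. total_sold = 80
  Event 10 (sale 14): sell min(14,68)=14. stock: 68 - 14 = 54. total_sold = 94
  Event 11 (sale 22): sell min(22,54)=22. stock: 54 - 22 = 32. total_sold = 116
  Event 12 (restock 28): 32 + 28 = 60
Final: stock = 60, total_sold = 116

Answer: 116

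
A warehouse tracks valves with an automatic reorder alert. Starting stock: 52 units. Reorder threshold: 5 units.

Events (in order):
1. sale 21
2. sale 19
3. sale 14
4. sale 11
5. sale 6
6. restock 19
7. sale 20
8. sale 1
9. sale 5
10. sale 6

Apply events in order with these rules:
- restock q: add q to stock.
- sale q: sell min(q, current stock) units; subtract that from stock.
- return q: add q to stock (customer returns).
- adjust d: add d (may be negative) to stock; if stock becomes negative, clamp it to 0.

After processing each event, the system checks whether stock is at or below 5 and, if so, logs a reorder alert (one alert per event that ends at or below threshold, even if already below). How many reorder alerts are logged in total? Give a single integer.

Answer: 7

Derivation:
Processing events:
Start: stock = 52
  Event 1 (sale 21): sell min(21,52)=21. stock: 52 - 21 = 31. total_sold = 21
  Event 2 (sale 19): sell min(19,31)=19. stock: 31 - 19 = 12. total_sold = 40
  Event 3 (sale 14): sell min(14,12)=12. stock: 12 - 12 = 0. total_sold = 52
  Event 4 (sale 11): sell min(11,0)=0. stock: 0 - 0 = 0. total_sold = 52
  Event 5 (sale 6): sell min(6,0)=0. stock: 0 - 0 = 0. total_sold = 52
  Event 6 (restock 19): 0 + 19 = 19
  Event 7 (sale 20): sell min(20,19)=19. stock: 19 - 19 = 0. total_sold = 71
  Event 8 (sale 1): sell min(1,0)=0. stock: 0 - 0 = 0. total_sold = 71
  Event 9 (sale 5): sell min(5,0)=0. stock: 0 - 0 = 0. total_sold = 71
  Event 10 (sale 6): sell min(6,0)=0. stock: 0 - 0 = 0. total_sold = 71
Final: stock = 0, total_sold = 71

Checking against threshold 5:
  After event 1: stock=31 > 5
  After event 2: stock=12 > 5
  After event 3: stock=0 <= 5 -> ALERT
  After event 4: stock=0 <= 5 -> ALERT
  After event 5: stock=0 <= 5 -> ALERT
  After event 6: stock=19 > 5
  After event 7: stock=0 <= 5 -> ALERT
  After event 8: stock=0 <= 5 -> ALERT
  After event 9: stock=0 <= 5 -> ALERT
  After event 10: stock=0 <= 5 -> ALERT
Alert events: [3, 4, 5, 7, 8, 9, 10]. Count = 7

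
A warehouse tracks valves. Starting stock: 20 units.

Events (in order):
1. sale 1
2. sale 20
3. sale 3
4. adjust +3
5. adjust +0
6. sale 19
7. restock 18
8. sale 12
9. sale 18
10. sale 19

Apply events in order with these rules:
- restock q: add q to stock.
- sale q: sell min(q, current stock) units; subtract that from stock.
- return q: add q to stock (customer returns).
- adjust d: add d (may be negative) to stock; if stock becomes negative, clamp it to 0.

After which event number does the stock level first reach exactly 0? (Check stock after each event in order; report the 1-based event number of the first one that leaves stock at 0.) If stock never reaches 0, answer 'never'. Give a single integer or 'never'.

Processing events:
Start: stock = 20
  Event 1 (sale 1): sell min(1,20)=1. stock: 20 - 1 = 19. total_sold = 1
  Event 2 (sale 20): sell min(20,19)=19. stock: 19 - 19 = 0. total_sold = 20
  Event 3 (sale 3): sell min(3,0)=0. stock: 0 - 0 = 0. total_sold = 20
  Event 4 (adjust +3): 0 + 3 = 3
  Event 5 (adjust +0): 3 + 0 = 3
  Event 6 (sale 19): sell min(19,3)=3. stock: 3 - 3 = 0. total_sold = 23
  Event 7 (restock 18): 0 + 18 = 18
  Event 8 (sale 12): sell min(12,18)=12. stock: 18 - 12 = 6. total_sold = 35
  Event 9 (sale 18): sell min(18,6)=6. stock: 6 - 6 = 0. total_sold = 41
  Event 10 (sale 19): sell min(19,0)=0. stock: 0 - 0 = 0. total_sold = 41
Final: stock = 0, total_sold = 41

First zero at event 2.

Answer: 2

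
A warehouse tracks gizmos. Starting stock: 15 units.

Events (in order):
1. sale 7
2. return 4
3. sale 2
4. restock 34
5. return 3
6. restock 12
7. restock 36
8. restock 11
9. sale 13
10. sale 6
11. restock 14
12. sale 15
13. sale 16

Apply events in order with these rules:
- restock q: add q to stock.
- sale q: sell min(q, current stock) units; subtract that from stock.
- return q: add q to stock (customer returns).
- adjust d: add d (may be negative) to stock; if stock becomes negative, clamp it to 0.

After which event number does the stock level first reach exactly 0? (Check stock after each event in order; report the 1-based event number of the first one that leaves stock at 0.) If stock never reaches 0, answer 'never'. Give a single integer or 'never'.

Processing events:
Start: stock = 15
  Event 1 (sale 7): sell min(7,15)=7. stock: 15 - 7 = 8. total_sold = 7
  Event 2 (return 4): 8 + 4 = 12
  Event 3 (sale 2): sell min(2,12)=2. stock: 12 - 2 = 10. total_sold = 9
  Event 4 (restock 34): 10 + 34 = 44
  Event 5 (return 3): 44 + 3 = 47
  Event 6 (restock 12): 47 + 12 = 59
  Event 7 (restock 36): 59 + 36 = 95
  Event 8 (restock 11): 95 + 11 = 106
  Event 9 (sale 13): sell min(13,106)=13. stock: 106 - 13 = 93. total_sold = 22
  Event 10 (sale 6): sell min(6,93)=6. stock: 93 - 6 = 87. total_sold = 28
  Event 11 (restock 14): 87 + 14 = 101
  Event 12 (sale 15): sell min(15,101)=15. stock: 101 - 15 = 86. total_sold = 43
  Event 13 (sale 16): sell min(16,86)=16. stock: 86 - 16 = 70. total_sold = 59
Final: stock = 70, total_sold = 59

Stock never reaches 0.

Answer: never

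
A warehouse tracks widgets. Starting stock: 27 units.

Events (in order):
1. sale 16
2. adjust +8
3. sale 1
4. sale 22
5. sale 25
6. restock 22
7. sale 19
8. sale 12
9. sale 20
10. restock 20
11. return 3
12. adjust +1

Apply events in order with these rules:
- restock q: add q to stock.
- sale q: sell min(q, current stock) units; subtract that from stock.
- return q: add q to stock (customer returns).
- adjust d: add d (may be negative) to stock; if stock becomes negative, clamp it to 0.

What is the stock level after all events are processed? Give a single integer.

Answer: 24

Derivation:
Processing events:
Start: stock = 27
  Event 1 (sale 16): sell min(16,27)=16. stock: 27 - 16 = 11. total_sold = 16
  Event 2 (adjust +8): 11 + 8 = 19
  Event 3 (sale 1): sell min(1,19)=1. stock: 19 - 1 = 18. total_sold = 17
  Event 4 (sale 22): sell min(22,18)=18. stock: 18 - 18 = 0. total_sold = 35
  Event 5 (sale 25): sell min(25,0)=0. stock: 0 - 0 = 0. total_sold = 35
  Event 6 (restock 22): 0 + 22 = 22
  Event 7 (sale 19): sell min(19,22)=19. stock: 22 - 19 = 3. total_sold = 54
  Event 8 (sale 12): sell min(12,3)=3. stock: 3 - 3 = 0. total_sold = 57
  Event 9 (sale 20): sell min(20,0)=0. stock: 0 - 0 = 0. total_sold = 57
  Event 10 (restock 20): 0 + 20 = 20
  Event 11 (return 3): 20 + 3 = 23
  Event 12 (adjust +1): 23 + 1 = 24
Final: stock = 24, total_sold = 57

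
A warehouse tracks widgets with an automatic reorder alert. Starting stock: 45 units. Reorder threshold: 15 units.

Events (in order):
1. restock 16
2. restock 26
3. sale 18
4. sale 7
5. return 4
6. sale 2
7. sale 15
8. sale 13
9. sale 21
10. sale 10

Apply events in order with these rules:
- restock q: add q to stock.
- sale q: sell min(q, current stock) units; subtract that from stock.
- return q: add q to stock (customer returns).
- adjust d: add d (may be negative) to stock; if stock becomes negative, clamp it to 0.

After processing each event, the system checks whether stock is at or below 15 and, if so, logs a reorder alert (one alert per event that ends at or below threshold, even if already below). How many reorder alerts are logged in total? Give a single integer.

Answer: 2

Derivation:
Processing events:
Start: stock = 45
  Event 1 (restock 16): 45 + 16 = 61
  Event 2 (restock 26): 61 + 26 = 87
  Event 3 (sale 18): sell min(18,87)=18. stock: 87 - 18 = 69. total_sold = 18
  Event 4 (sale 7): sell min(7,69)=7. stock: 69 - 7 = 62. total_sold = 25
  Event 5 (return 4): 62 + 4 = 66
  Event 6 (sale 2): sell min(2,66)=2. stock: 66 - 2 = 64. total_sold = 27
  Event 7 (sale 15): sell min(15,64)=15. stock: 64 - 15 = 49. total_sold = 42
  Event 8 (sale 13): sell min(13,49)=13. stock: 49 - 13 = 36. total_sold = 55
  Event 9 (sale 21): sell min(21,36)=21. stock: 36 - 21 = 15. total_sold = 76
  Event 10 (sale 10): sell min(10,15)=10. stock: 15 - 10 = 5. total_sold = 86
Final: stock = 5, total_sold = 86

Checking against threshold 15:
  After event 1: stock=61 > 15
  After event 2: stock=87 > 15
  After event 3: stock=69 > 15
  After event 4: stock=62 > 15
  After event 5: stock=66 > 15
  After event 6: stock=64 > 15
  After event 7: stock=49 > 15
  After event 8: stock=36 > 15
  After event 9: stock=15 <= 15 -> ALERT
  After event 10: stock=5 <= 15 -> ALERT
Alert events: [9, 10]. Count = 2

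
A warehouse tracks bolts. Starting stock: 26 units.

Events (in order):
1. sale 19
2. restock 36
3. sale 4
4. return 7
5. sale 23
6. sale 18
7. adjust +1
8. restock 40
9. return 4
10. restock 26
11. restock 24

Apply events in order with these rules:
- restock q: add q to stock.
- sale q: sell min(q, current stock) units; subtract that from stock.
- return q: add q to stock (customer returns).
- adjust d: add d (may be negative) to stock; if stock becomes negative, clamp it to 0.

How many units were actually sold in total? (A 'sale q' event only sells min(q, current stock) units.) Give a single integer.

Processing events:
Start: stock = 26
  Event 1 (sale 19): sell min(19,26)=19. stock: 26 - 19 = 7. total_sold = 19
  Event 2 (restock 36): 7 + 36 = 43
  Event 3 (sale 4): sell min(4,43)=4. stock: 43 - 4 = 39. total_sold = 23
  Event 4 (return 7): 39 + 7 = 46
  Event 5 (sale 23): sell min(23,46)=23. stock: 46 - 23 = 23. total_sold = 46
  Event 6 (sale 18): sell min(18,23)=18. stock: 23 - 18 = 5. total_sold = 64
  Event 7 (adjust +1): 5 + 1 = 6
  Event 8 (restock 40): 6 + 40 = 46
  Event 9 (return 4): 46 + 4 = 50
  Event 10 (restock 26): 50 + 26 = 76
  Event 11 (restock 24): 76 + 24 = 100
Final: stock = 100, total_sold = 64

Answer: 64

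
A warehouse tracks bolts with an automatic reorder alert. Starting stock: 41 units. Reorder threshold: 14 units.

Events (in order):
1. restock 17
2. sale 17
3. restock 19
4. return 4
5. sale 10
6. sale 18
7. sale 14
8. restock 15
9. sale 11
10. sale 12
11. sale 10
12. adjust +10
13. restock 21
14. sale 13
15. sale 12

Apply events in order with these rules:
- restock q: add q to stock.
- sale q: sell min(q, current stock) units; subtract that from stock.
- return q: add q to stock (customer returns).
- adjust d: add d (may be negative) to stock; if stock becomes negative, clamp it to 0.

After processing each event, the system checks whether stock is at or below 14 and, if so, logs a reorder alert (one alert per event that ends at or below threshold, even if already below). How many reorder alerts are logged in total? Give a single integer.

Processing events:
Start: stock = 41
  Event 1 (restock 17): 41 + 17 = 58
  Event 2 (sale 17): sell min(17,58)=17. stock: 58 - 17 = 41. total_sold = 17
  Event 3 (restock 19): 41 + 19 = 60
  Event 4 (return 4): 60 + 4 = 64
  Event 5 (sale 10): sell min(10,64)=10. stock: 64 - 10 = 54. total_sold = 27
  Event 6 (sale 18): sell min(18,54)=18. stock: 54 - 18 = 36. total_sold = 45
  Event 7 (sale 14): sell min(14,36)=14. stock: 36 - 14 = 22. total_sold = 59
  Event 8 (restock 15): 22 + 15 = 37
  Event 9 (sale 11): sell min(11,37)=11. stock: 37 - 11 = 26. total_sold = 70
  Event 10 (sale 12): sell min(12,26)=12. stock: 26 - 12 = 14. total_sold = 82
  Event 11 (sale 10): sell min(10,14)=10. stock: 14 - 10 = 4. total_sold = 92
  Event 12 (adjust +10): 4 + 10 = 14
  Event 13 (restock 21): 14 + 21 = 35
  Event 14 (sale 13): sell min(13,35)=13. stock: 35 - 13 = 22. total_sold = 105
  Event 15 (sale 12): sell min(12,22)=12. stock: 22 - 12 = 10. total_sold = 117
Final: stock = 10, total_sold = 117

Checking against threshold 14:
  After event 1: stock=58 > 14
  After event 2: stock=41 > 14
  After event 3: stock=60 > 14
  After event 4: stock=64 > 14
  After event 5: stock=54 > 14
  After event 6: stock=36 > 14
  After event 7: stock=22 > 14
  After event 8: stock=37 > 14
  After event 9: stock=26 > 14
  After event 10: stock=14 <= 14 -> ALERT
  After event 11: stock=4 <= 14 -> ALERT
  After event 12: stock=14 <= 14 -> ALERT
  After event 13: stock=35 > 14
  After event 14: stock=22 > 14
  After event 15: stock=10 <= 14 -> ALERT
Alert events: [10, 11, 12, 15]. Count = 4

Answer: 4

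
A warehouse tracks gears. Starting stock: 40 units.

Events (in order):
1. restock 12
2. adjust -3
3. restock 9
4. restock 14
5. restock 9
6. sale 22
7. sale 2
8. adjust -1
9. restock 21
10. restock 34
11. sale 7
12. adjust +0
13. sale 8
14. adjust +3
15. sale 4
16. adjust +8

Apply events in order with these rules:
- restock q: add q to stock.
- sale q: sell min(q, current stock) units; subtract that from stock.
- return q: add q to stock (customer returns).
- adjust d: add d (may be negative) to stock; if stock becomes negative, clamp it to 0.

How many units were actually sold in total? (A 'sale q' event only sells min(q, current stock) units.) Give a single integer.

Processing events:
Start: stock = 40
  Event 1 (restock 12): 40 + 12 = 52
  Event 2 (adjust -3): 52 + -3 = 49
  Event 3 (restock 9): 49 + 9 = 58
  Event 4 (restock 14): 58 + 14 = 72
  Event 5 (restock 9): 72 + 9 = 81
  Event 6 (sale 22): sell min(22,81)=22. stock: 81 - 22 = 59. total_sold = 22
  Event 7 (sale 2): sell min(2,59)=2. stock: 59 - 2 = 57. total_sold = 24
  Event 8 (adjust -1): 57 + -1 = 56
  Event 9 (restock 21): 56 + 21 = 77
  Event 10 (restock 34): 77 + 34 = 111
  Event 11 (sale 7): sell min(7,111)=7. stock: 111 - 7 = 104. total_sold = 31
  Event 12 (adjust +0): 104 + 0 = 104
  Event 13 (sale 8): sell min(8,104)=8. stock: 104 - 8 = 96. total_sold = 39
  Event 14 (adjust +3): 96 + 3 = 99
  Event 15 (sale 4): sell min(4,99)=4. stock: 99 - 4 = 95. total_sold = 43
  Event 16 (adjust +8): 95 + 8 = 103
Final: stock = 103, total_sold = 43

Answer: 43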